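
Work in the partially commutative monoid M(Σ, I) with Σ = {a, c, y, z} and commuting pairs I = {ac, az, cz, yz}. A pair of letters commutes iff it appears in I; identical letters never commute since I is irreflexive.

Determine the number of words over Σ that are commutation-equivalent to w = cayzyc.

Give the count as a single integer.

12

drop 0:c onto floor
drop 1:a onto floor
drop 2:y onto {0:c, 1:a}
drop 3:z onto floor
drop 4:y onto {2:y}
drop 5:c onto {4:y}
ground layer = {0:c, 1:a, 3:z}
drop-orders for the pieces not yet dropped (sum over which currently-grounded one goes next):
  1 to go: {3} 1  {5} 1
  2 to go: {3,5} 2  {4,5} 1
  3 to go: {2,4,5} 1  {3,4,5} 3
  4 to go: {0,2,4,5} 1  {1,2,4,5} 1  {2,3,4,5} 4
  if 0:c drops first: 5 orders
  if 1:a drops first: 5 orders
  if 3:z drops first: 2 orders
heap linearizations: 12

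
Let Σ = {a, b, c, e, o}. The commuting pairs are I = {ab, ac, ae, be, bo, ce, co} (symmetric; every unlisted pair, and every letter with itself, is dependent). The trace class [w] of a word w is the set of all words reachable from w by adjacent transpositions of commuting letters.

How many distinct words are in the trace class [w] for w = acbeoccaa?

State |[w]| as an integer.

252

piece 0:a — minimal
piece 1:c — minimal
piece 2:b rests on {1:c}
piece 3:e — minimal
piece 4:o rests on {0:a, 3:e}
piece 5:c rests on {2:b}
piece 6:c rests on {5:c}
piece 7:a rests on {4:o}
piece 8:a rests on {7:a}
minimal pieces: {0:a, 1:c, 3:e}
ways to finish when only these pieces remain (= sum over removing one remaining piece with nothing left below it):
  1 left: {6}→1  {8}→1
  2 left: {5,6}→1  {6,8}→2  {7,8}→1
  3 left: {2,5,6}→1  {4,7,8}→1  {5,6,8}→3  {6,7,8}→3
  4 left: {0,4,7,8}→1  {1,2,5,6}→1  {2,5,6,8}→4  {3,4,7,8}→1  {4,6,7,8}→4  {5,6,7,8}→6
  5 left: {0,3,4,7,8}→2  {0,4,6,7,8}→5  {1,2,5,6,8}→5  {2,5,6,7,8}→10  {3,4,6,7,8}→5  {4,5,6,7,8}→10
  6 left: {0,3,4,6,7,8}→12  {0,4,5,6,7,8}→15  {1,2,5,6,7,8}→15  {2,4,5,6,7,8}→20  {3,4,5,6,7,8}→15
  7 left: {0,2,4,5,6,7,8}→35  {0,3,4,5,6,7,8}→42  {1,2,4,5,6,7,8}→35  {2,3,4,5,6,7,8}→35
  placing 0:a first → 70 extensions
  placing 1:c first → 112 extensions
  placing 3:e first → 70 extensions
total linear extensions = 252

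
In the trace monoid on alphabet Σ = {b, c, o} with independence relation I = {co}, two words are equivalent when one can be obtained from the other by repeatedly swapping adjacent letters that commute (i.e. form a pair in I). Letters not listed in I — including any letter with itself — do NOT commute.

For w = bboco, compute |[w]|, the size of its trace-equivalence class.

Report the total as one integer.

3

#0=b has no predecessor
#1=b depends on [0:b]
#2=o depends on [1:b]
#3=c depends on [1:b]
#4=o depends on [2:o]
sources: [0:b]
N(rest) = Σ N(rest − s) over sources s of rest; N(one piece) = 1:
  size 1 → [3]=1  [4]=1
  size 2 → [2,4]=1  [3,4]=2
  size 3 → [2,3,4]=3
  first=0(b) contributes 3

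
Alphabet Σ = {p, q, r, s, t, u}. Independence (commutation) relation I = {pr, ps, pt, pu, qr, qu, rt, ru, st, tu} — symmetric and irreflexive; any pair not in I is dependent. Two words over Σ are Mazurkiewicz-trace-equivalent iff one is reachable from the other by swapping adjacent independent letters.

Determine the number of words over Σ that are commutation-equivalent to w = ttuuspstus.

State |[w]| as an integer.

840

drop 0:t onto floor
drop 1:t onto {0:t}
drop 2:u onto floor
drop 3:u onto {2:u}
drop 4:s onto {3:u}
drop 5:p onto floor
drop 6:s onto {4:s}
drop 7:t onto {1:t}
drop 8:u onto {6:s}
drop 9:s onto {8:u}
ground layer = {0:t, 2:u, 5:p}
drop-orders for the pieces not yet dropped (sum over which currently-grounded one goes next):
  1 to go: {5} 1  {7} 1  {9} 1
  2 to go: {1,7} 1  {5,7} 2  {5,9} 2  {7,9} 2  {8,9} 1
  3 to go: {0,1,7} 1  {1,5,7} 3  {1,7,9} 3  {5,7,9} 6  {5,8,9} 3  {6,8,9} 1  {7,8,9} 3
  4 to go: {0,1,5,7} 4  {0,1,7,9} 4  {1,5,7,9} 12  {1,7,8,9} 6  {4,6,8,9} 1  {5,6,8,9} 4  {5,7,8,9} 12  {6,7,8,9} 4
  5 to go: {0,1,5,7,9} 20  {0,1,7,8,9} 10  {1,5,7,8,9} 30  {1,6,7,8,9} 10  {3,4,6,8,9} 1  {4,5,6,8,9} 5  {4,6,7,8,9} 5  {5,6,7,8,9} 20
  6 to go: {0,1,5,7,8,9} 60  {0,1,6,7,8,9} 20  {1,4,6,7,8,9} 15  {1,5,6,7,8,9} 60  {2,3,4,6,8,9} 1  {3,4,5,6,8,9} 6  {3,4,6,7,8,9} 6  {4,5,6,7,8,9} 30
  7 to go: {0,1,4,6,7,8,9} 35  {0,1,5,6,7,8,9} 140  {1,3,4,6,7,8,9} 21  {1,4,5,6,7,8,9} 105  {2,3,4,5,6,8,9} 7  {2,3,4,6,7,8,9} 7  {3,4,5,6,7,8,9} 42
  8 to go: {0,1,3,4,6,7,8,9} 56  {0,1,4,5,6,7,8,9} 280  {1,2,3,4,6,7,8,9} 28  {1,3,4,5,6,7,8,9} 168  {2,3,4,5,6,7,8,9} 56
  if 0:t drops first: 252 orders
  if 2:u drops first: 504 orders
  if 5:p drops first: 84 orders
heap linearizations: 840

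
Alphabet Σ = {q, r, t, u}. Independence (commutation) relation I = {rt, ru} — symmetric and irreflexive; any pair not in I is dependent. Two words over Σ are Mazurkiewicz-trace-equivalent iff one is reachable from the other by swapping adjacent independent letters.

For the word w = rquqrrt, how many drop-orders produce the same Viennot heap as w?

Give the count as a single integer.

drop 0:r onto floor
drop 1:q onto {0:r}
drop 2:u onto {1:q}
drop 3:q onto {2:u}
drop 4:r onto {3:q}
drop 5:r onto {4:r}
drop 6:t onto {3:q}
ground layer = {0:r}
drop-orders for the pieces not yet dropped (sum over which currently-grounded one goes next):
  1 to go: {5} 1  {6} 1
  2 to go: {4,5} 1  {5,6} 2
  3 to go: {4,5,6} 3
  4 to go: {3,4,5,6} 3
  5 to go: {2,3,4,5,6} 3
  if 0:r drops first: 3 orders

3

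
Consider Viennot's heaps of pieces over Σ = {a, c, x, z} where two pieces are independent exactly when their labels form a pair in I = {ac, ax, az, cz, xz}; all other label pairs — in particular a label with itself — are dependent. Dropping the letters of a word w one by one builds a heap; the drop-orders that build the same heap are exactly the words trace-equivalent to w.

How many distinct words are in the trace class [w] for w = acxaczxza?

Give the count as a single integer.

1260

piece 0:a — minimal
piece 1:c — minimal
piece 2:x rests on {1:c}
piece 3:a rests on {0:a}
piece 4:c rests on {2:x}
piece 5:z — minimal
piece 6:x rests on {4:c}
piece 7:z rests on {5:z}
piece 8:a rests on {3:a}
minimal pieces: {0:a, 1:c, 5:z}
ways to finish when only these pieces remain (= sum over removing one remaining piece with nothing left below it):
  1 left: {6}→1  {7}→1  {8}→1
  2 left: {3,8}→1  {4,6}→1  {5,7}→1  {6,7}→2  {6,8}→2  {7,8}→2
  3 left: {0,3,8}→1  {2,4,6}→1  {3,6,8}→3  {3,7,8}→3  {4,6,7}→3  {4,6,8}→3  {5,6,7}→3  {5,7,8}→3  {6,7,8}→6
  4 left: {0,3,6,8}→4  {0,3,7,8}→4  {1,2,4,6}→1  {2,4,6,7}→4  {2,4,6,8}→4  {3,4,6,8}→6  {3,5,7,8}→6  {3,6,7,8}→12  {4,5,6,7}→6  {4,6,7,8}→12  {5,6,7,8}→12
  5 left: {0,3,4,6,8}→10  {0,3,5,7,8}→10  {0,3,6,7,8}→20  {1,2,4,6,7}→5  {1,2,4,6,8}→5  {2,3,4,6,8}→10  {2,4,5,6,7}→10  {2,4,6,7,8}→20  {3,4,6,7,8}→30  {3,5,6,7,8}→30  {4,5,6,7,8}→30
  6 left: {0,2,3,4,6,8}→20  {0,3,4,6,7,8}→60  {0,3,5,6,7,8}→60  {1,2,3,4,6,8}→15  {1,2,4,5,6,7}→15  {1,2,4,6,7,8}→30  {2,3,4,6,7,8}→60  {2,4,5,6,7,8}→60  {3,4,5,6,7,8}→90
  7 left: {0,1,2,3,4,6,8}→35  {0,2,3,4,6,7,8}→140  {0,3,4,5,6,7,8}→210  {1,2,3,4,6,7,8}→105  {1,2,4,5,6,7,8}→105  {2,3,4,5,6,7,8}→210
  placing 0:a first → 420 extensions
  placing 1:c first → 560 extensions
  placing 5:z first → 280 extensions
total linear extensions = 1260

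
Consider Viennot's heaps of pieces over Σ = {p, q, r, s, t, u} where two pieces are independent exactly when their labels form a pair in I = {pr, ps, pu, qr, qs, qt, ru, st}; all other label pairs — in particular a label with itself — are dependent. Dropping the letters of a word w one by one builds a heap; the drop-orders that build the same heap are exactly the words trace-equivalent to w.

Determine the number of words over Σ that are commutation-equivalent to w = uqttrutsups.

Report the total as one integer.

drop 0:u onto floor
drop 1:q onto {0:u}
drop 2:t onto {0:u}
drop 3:t onto {2:t}
drop 4:r onto {3:t}
drop 5:u onto {1:q, 3:t}
drop 6:t onto {4:r, 5:u}
drop 7:s onto {4:r, 5:u}
drop 8:u onto {6:t, 7:s}
drop 9:p onto {6:t}
drop 10:s onto {8:u}
ground layer = {0:u}
drop-orders for the pieces not yet dropped (sum over which currently-grounded one goes next):
  1 to go: {9} 1  {10} 1
  2 to go: {8,10} 1  {9,10} 2
  3 to go: {7,8,10} 1  {8,9,10} 3
  4 to go: {6,8,9,10} 3  {7,8,9,10} 4
  5 to go: {6,7,8,9,10} 7
  6 to go: {4,6,7,8,9,10} 7  {5,6,7,8,9,10} 7
  7 to go: {1,5,6,7,8,9,10} 7  {4,5,6,7,8,9,10} 14
  8 to go: {1,4,5,6,7,8,9,10} 21  {3,4,5,6,7,8,9,10} 14
  9 to go: {1,3,4,5,6,7,8,9,10} 35  {2,3,4,5,6,7,8,9,10} 14
  if 0:u drops first: 49 orders

49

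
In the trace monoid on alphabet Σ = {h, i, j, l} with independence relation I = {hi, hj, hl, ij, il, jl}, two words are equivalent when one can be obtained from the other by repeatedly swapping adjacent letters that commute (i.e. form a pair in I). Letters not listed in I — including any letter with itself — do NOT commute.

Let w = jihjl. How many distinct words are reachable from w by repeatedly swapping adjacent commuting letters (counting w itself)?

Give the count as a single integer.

piece 0:j — minimal
piece 1:i — minimal
piece 2:h — minimal
piece 3:j rests on {0:j}
piece 4:l — minimal
minimal pieces: {0:j, 1:i, 2:h, 4:l}
ways to finish when only these pieces remain (= sum over removing one remaining piece with nothing left below it):
  1 left: {1}→1  {2}→1  {3}→1  {4}→1
  2 left: {0,3}→1  {1,2}→2  {1,3}→2  {1,4}→2  {2,3}→2  {2,4}→2  {3,4}→2
  3 left: {0,1,3}→3  {0,2,3}→3  {0,3,4}→3  {1,2,3}→6  {1,2,4}→6  {1,3,4}→6  {2,3,4}→6
  placing 0:j first → 24 extensions
  placing 1:i first → 12 extensions
  placing 2:h first → 12 extensions
  placing 4:l first → 12 extensions
total linear extensions = 60

60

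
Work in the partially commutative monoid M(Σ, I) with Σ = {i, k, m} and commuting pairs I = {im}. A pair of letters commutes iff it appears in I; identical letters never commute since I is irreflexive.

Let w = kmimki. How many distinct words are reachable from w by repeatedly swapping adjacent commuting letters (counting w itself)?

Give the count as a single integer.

drop 0:k onto floor
drop 1:m onto {0:k}
drop 2:i onto {0:k}
drop 3:m onto {1:m}
drop 4:k onto {2:i, 3:m}
drop 5:i onto {4:k}
ground layer = {0:k}
drop-orders for the pieces not yet dropped (sum over which currently-grounded one goes next):
  1 to go: {5} 1
  2 to go: {4,5} 1
  3 to go: {2,4,5} 1  {3,4,5} 1
  4 to go: {1,3,4,5} 1  {2,3,4,5} 2
  if 0:k drops first: 3 orders

3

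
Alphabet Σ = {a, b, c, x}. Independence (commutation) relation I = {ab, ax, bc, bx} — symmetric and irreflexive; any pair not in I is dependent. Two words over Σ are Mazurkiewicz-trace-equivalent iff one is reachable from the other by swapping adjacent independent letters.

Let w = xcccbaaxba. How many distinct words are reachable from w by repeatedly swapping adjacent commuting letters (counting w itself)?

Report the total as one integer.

180

piece 0:x — minimal
piece 1:c rests on {0:x}
piece 2:c rests on {1:c}
piece 3:c rests on {2:c}
piece 4:b — minimal
piece 5:a rests on {3:c}
piece 6:a rests on {5:a}
piece 7:x rests on {3:c}
piece 8:b rests on {4:b}
piece 9:a rests on {6:a}
minimal pieces: {0:x, 4:b}
ways to finish when only these pieces remain (= sum over removing one remaining piece with nothing left below it):
  1 left: {7}→1  {8}→1  {9}→1
  2 left: {4,8}→1  {6,9}→1  {7,8}→2  {7,9}→2  {8,9}→2
  3 left: {4,7,8}→3  {4,8,9}→3  {5,6,9}→1  {6,7,9}→3  {6,8,9}→3  {7,8,9}→6
  4 left: {4,6,8,9}→6  {4,7,8,9}→12  {5,6,7,9}→4  {5,6,8,9}→4  {6,7,8,9}→12
  5 left: {3,5,6,7,9}→4  {4,5,6,8,9}→10  {4,6,7,8,9}→30  {5,6,7,8,9}→20
  6 left: {2,3,5,6,7,9}→4  {3,5,6,7,8,9}→24  {4,5,6,7,8,9}→60
  7 left: {1,2,3,5,6,7,9}→4  {2,3,5,6,7,8,9}→28  {3,4,5,6,7,8,9}→84
  8 left: {0,1,2,3,5,6,7,9}→4  {1,2,3,5,6,7,8,9}→32  {2,3,4,5,6,7,8,9}→112
  placing 0:x first → 144 extensions
  placing 4:b first → 36 extensions
total linear extensions = 180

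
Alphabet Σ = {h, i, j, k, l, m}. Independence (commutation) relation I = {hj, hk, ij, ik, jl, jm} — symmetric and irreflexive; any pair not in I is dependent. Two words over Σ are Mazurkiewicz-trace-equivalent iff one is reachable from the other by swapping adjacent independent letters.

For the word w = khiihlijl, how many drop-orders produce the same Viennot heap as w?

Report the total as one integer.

30

piece 0:k — minimal
piece 1:h — minimal
piece 2:i rests on {1:h}
piece 3:i rests on {2:i}
piece 4:h rests on {3:i}
piece 5:l rests on {0:k, 4:h}
piece 6:i rests on {5:l}
piece 7:j rests on {0:k}
piece 8:l rests on {6:i}
minimal pieces: {0:k, 1:h}
ways to finish when only these pieces remain (= sum over removing one remaining piece with nothing left below it):
  1 left: {7}→1  {8}→1
  2 left: {6,8}→1  {7,8}→2
  3 left: {5,6,8}→1  {6,7,8}→3
  4 left: {4,5,6,8}→1  {5,6,7,8}→4
  5 left: {0,5,6,7,8}→4  {3,4,5,6,8}→1  {4,5,6,7,8}→5
  6 left: {0,4,5,6,7,8}→9  {2,3,4,5,6,8}→1  {3,4,5,6,7,8}→6
  7 left: {0,3,4,5,6,7,8}→15  {1,2,3,4,5,6,8}→1  {2,3,4,5,6,7,8}→7
  placing 0:k first → 8 extensions
  placing 1:h first → 22 extensions
total linear extensions = 30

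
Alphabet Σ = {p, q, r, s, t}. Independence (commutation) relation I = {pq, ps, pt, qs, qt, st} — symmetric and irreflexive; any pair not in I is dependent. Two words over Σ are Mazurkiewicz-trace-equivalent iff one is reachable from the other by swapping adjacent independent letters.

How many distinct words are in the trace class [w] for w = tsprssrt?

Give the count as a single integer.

0(t) covers ∅
1(s) covers ∅
2(p) covers ∅
3(r) covers 0:t, 1:s, 2:p
4(s) covers 3:r
5(s) covers 4:s
6(r) covers 5:s
7(t) covers 6:r
floor of heap: 0:t, 1:s, 2:p
completions by unplaced set U, small U first (add the entries for U minus each lowest piece of U):
  |U|=1: {7}:1
  |U|=2: {6,7}:1
  |U|=3: {5,6,7}:1
  |U|=4: {4,5,6,7}:1
  |U|=5: {3,4,5,6,7}:1
  |U|=6: {0,3,4,5,6,7}:1  {1,3,4,5,6,7}:1  {2,3,4,5,6,7}:1
  start at 0(t): 2
  start at 1(s): 2
  start at 2(p): 2
sum over floor = 6

6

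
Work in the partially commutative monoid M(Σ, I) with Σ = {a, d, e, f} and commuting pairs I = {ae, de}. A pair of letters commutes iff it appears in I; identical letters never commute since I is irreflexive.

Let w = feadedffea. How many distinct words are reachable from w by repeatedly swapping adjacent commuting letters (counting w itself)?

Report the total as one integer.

0(f) covers ∅
1(e) covers 0:f
2(a) covers 0:f
3(d) covers 2:a
4(e) covers 1:e
5(d) covers 3:d
6(f) covers 4:e, 5:d
7(f) covers 6:f
8(e) covers 7:f
9(a) covers 7:f
floor of heap: 0:f
completions by unplaced set U, small U first (add the entries for U minus each lowest piece of U):
  |U|=1: {8}:1  {9}:1
  |U|=2: {8,9}:2
  |U|=3: {7,8,9}:2
  |U|=4: {6,7,8,9}:2
  |U|=5: {4,6,7,8,9}:2  {5,6,7,8,9}:2
  |U|=6: {1,4,6,7,8,9}:2  {3,5,6,7,8,9}:2  {4,5,6,7,8,9}:4
  |U|=7: {1,4,5,6,7,8,9}:6  {2,3,5,6,7,8,9}:2  {3,4,5,6,7,8,9}:6
  |U|=8: {1,3,4,5,6,7,8,9}:12  {2,3,4,5,6,7,8,9}:8
  start at 0(f): 20

20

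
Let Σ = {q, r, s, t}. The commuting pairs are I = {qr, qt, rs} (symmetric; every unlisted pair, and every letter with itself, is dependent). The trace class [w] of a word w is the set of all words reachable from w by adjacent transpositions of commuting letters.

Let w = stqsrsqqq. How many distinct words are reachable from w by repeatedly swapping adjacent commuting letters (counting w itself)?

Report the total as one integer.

drop 0:s onto floor
drop 1:t onto {0:s}
drop 2:q onto {0:s}
drop 3:s onto {1:t, 2:q}
drop 4:r onto {1:t}
drop 5:s onto {3:s}
drop 6:q onto {5:s}
drop 7:q onto {6:q}
drop 8:q onto {7:q}
ground layer = {0:s}
drop-orders for the pieces not yet dropped (sum over which currently-grounded one goes next):
  1 to go: {4} 1  {8} 1
  2 to go: {4,8} 2  {7,8} 1
  3 to go: {4,7,8} 3  {6,7,8} 1
  4 to go: {4,6,7,8} 4  {5,6,7,8} 1
  5 to go: {3,5,6,7,8} 1  {4,5,6,7,8} 5
  6 to go: {2,3,5,6,7,8} 1  {3,4,5,6,7,8} 6
  7 to go: {1,3,4,5,6,7,8} 6  {2,3,4,5,6,7,8} 7
  if 0:s drops first: 13 orders

13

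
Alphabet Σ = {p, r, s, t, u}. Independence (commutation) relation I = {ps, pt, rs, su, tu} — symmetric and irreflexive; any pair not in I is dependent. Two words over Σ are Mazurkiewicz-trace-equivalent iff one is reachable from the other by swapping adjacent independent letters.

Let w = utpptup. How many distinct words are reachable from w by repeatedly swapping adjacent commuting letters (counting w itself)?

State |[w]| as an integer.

piece 0:u — minimal
piece 1:t — minimal
piece 2:p rests on {0:u}
piece 3:p rests on {2:p}
piece 4:t rests on {1:t}
piece 5:u rests on {3:p}
piece 6:p rests on {5:u}
minimal pieces: {0:u, 1:t}
ways to finish when only these pieces remain (= sum over removing one remaining piece with nothing left below it):
  1 left: {4}→1  {6}→1
  2 left: {1,4}→1  {4,6}→2  {5,6}→1
  3 left: {1,4,6}→3  {3,5,6}→1  {4,5,6}→3
  4 left: {1,4,5,6}→6  {2,3,5,6}→1  {3,4,5,6}→4
  5 left: {0,2,3,5,6}→1  {1,3,4,5,6}→10  {2,3,4,5,6}→5
  placing 0:u first → 15 extensions
  placing 1:t first → 6 extensions
total linear extensions = 21

21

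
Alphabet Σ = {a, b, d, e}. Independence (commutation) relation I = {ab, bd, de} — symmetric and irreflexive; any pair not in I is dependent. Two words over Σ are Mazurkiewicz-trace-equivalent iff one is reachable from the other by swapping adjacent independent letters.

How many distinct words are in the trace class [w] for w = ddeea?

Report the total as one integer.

6

piece 0:d — minimal
piece 1:d rests on {0:d}
piece 2:e — minimal
piece 3:e rests on {2:e}
piece 4:a rests on {1:d, 3:e}
minimal pieces: {0:d, 2:e}
ways to finish when only these pieces remain (= sum over removing one remaining piece with nothing left below it):
  1 left: {4}→1
  2 left: {1,4}→1  {3,4}→1
  3 left: {0,1,4}→1  {1,3,4}→2  {2,3,4}→1
  placing 0:d first → 3 extensions
  placing 2:e first → 3 extensions
total linear extensions = 6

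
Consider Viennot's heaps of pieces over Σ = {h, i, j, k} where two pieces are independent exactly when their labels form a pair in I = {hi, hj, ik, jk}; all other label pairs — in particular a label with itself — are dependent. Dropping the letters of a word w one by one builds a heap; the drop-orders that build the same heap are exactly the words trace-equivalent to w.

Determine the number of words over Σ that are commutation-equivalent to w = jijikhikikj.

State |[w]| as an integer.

0(j) covers ∅
1(i) covers 0:j
2(j) covers 1:i
3(i) covers 2:j
4(k) covers ∅
5(h) covers 4:k
6(i) covers 3:i
7(k) covers 5:h
8(i) covers 6:i
9(k) covers 7:k
10(j) covers 8:i
floor of heap: 0:j, 4:k
completions by unplaced set U, small U first (add the entries for U minus each lowest piece of U):
  |U|=1: {9}:1  {10}:1
  |U|=2: {7,9}:1  {8,10}:1  {9,10}:2
  |U|=3: {5,7,9}:1  {6,8,10}:1  {7,9,10}:3  {8,9,10}:3
  |U|=4: {3,6,8,10}:1  {4,5,7,9}:1  {5,7,9,10}:4  {6,8,9,10}:4  {7,8,9,10}:6
  |U|=5: {2,3,6,8,10}:1  {3,6,8,9,10}:5  {4,5,7,9,10}:5  {5,7,8,9,10}:10  {6,7,8,9,10}:10
  |U|=6: {1,2,3,6,8,10}:1  {2,3,6,8,9,10}:6  {3,6,7,8,9,10}:15  {4,5,7,8,9,10}:15  {5,6,7,8,9,10}:20
  |U|=7: {0,1,2,3,6,8,10}:1  {1,2,3,6,8,9,10}:7  {2,3,6,7,8,9,10}:21  {3,5,6,7,8,9,10}:35  {4,5,6,7,8,9,10}:35
  |U|=8: {0,1,2,3,6,8,9,10}:8  {1,2,3,6,7,8,9,10}:28  {2,3,5,6,7,8,9,10}:56  {3,4,5,6,7,8,9,10}:70
  |U|=9: {0,1,2,3,6,7,8,9,10}:36  {1,2,3,5,6,7,8,9,10}:84  {2,3,4,5,6,7,8,9,10}:126
  start at 0(j): 210
  start at 4(k): 120
sum over floor = 330

330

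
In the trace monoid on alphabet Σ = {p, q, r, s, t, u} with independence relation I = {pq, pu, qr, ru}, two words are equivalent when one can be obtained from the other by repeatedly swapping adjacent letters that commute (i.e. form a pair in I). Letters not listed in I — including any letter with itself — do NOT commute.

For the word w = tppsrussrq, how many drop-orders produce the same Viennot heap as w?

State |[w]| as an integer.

0(t) covers ∅
1(p) covers 0:t
2(p) covers 1:p
3(s) covers 2:p
4(r) covers 3:s
5(u) covers 3:s
6(s) covers 4:r, 5:u
7(s) covers 6:s
8(r) covers 7:s
9(q) covers 7:s
floor of heap: 0:t
completions by unplaced set U, small U first (add the entries for U minus each lowest piece of U):
  |U|=1: {8}:1  {9}:1
  |U|=2: {8,9}:2
  |U|=3: {7,8,9}:2
  |U|=4: {6,7,8,9}:2
  |U|=5: {4,6,7,8,9}:2  {5,6,7,8,9}:2
  |U|=6: {4,5,6,7,8,9}:4
  |U|=7: {3,4,5,6,7,8,9}:4
  |U|=8: {2,3,4,5,6,7,8,9}:4
  start at 0(t): 4

4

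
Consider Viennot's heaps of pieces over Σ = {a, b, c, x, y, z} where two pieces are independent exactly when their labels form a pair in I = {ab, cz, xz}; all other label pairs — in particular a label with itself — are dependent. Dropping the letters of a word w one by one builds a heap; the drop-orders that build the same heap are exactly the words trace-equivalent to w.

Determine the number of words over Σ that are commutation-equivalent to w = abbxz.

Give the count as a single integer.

6

drop 0:a onto floor
drop 1:b onto floor
drop 2:b onto {1:b}
drop 3:x onto {0:a, 2:b}
drop 4:z onto {0:a, 2:b}
ground layer = {0:a, 1:b}
drop-orders for the pieces not yet dropped (sum over which currently-grounded one goes next):
  1 to go: {3} 1  {4} 1
  2 to go: {3,4} 2
  3 to go: {0,3,4} 2  {2,3,4} 2
  if 0:a drops first: 2 orders
  if 1:b drops first: 4 orders
heap linearizations: 6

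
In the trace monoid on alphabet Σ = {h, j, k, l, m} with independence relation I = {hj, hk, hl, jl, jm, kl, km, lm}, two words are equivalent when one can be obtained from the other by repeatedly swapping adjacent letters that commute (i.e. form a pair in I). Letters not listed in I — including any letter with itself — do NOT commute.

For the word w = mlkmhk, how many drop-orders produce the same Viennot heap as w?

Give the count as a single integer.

piece 0:m — minimal
piece 1:l — minimal
piece 2:k — minimal
piece 3:m rests on {0:m}
piece 4:h rests on {3:m}
piece 5:k rests on {2:k}
minimal pieces: {0:m, 1:l, 2:k}
ways to finish when only these pieces remain (= sum over removing one remaining piece with nothing left below it):
  1 left: {1}→1  {4}→1  {5}→1
  2 left: {1,4}→2  {1,5}→2  {2,5}→1  {3,4}→1  {4,5}→2
  3 left: {0,3,4}→1  {1,2,5}→3  {1,3,4}→3  {1,4,5}→6  {2,4,5}→3  {3,4,5}→3
  4 left: {0,1,3,4}→4  {0,3,4,5}→4  {1,2,4,5}→12  {1,3,4,5}→12  {2,3,4,5}→6
  placing 0:m first → 30 extensions
  placing 1:l first → 10 extensions
  placing 2:k first → 20 extensions
total linear extensions = 60

60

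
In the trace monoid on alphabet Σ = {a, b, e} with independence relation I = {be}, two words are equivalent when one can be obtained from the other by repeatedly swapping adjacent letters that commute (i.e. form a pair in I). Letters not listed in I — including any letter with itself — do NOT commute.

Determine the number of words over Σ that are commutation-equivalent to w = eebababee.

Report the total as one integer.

drop 0:e onto floor
drop 1:e onto {0:e}
drop 2:b onto floor
drop 3:a onto {1:e, 2:b}
drop 4:b onto {3:a}
drop 5:a onto {4:b}
drop 6:b onto {5:a}
drop 7:e onto {5:a}
drop 8:e onto {7:e}
ground layer = {0:e, 2:b}
drop-orders for the pieces not yet dropped (sum over which currently-grounded one goes next):
  1 to go: {6} 1  {8} 1
  2 to go: {6,8} 2  {7,8} 1
  3 to go: {6,7,8} 3
  4 to go: {5,6,7,8} 3
  5 to go: {4,5,6,7,8} 3
  6 to go: {3,4,5,6,7,8} 3
  7 to go: {1,3,4,5,6,7,8} 3  {2,3,4,5,6,7,8} 3
  if 0:e drops first: 6 orders
  if 2:b drops first: 3 orders
heap linearizations: 9

9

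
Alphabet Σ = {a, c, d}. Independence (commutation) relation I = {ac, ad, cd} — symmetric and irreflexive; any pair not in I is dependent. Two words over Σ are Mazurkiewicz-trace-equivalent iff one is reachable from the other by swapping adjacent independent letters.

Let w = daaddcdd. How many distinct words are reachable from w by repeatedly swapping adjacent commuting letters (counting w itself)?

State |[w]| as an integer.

168

drop 0:d onto floor
drop 1:a onto floor
drop 2:a onto {1:a}
drop 3:d onto {0:d}
drop 4:d onto {3:d}
drop 5:c onto floor
drop 6:d onto {4:d}
drop 7:d onto {6:d}
ground layer = {0:d, 1:a, 5:c}
drop-orders for the pieces not yet dropped (sum over which currently-grounded one goes next):
  1 to go: {2} 1  {5} 1  {7} 1
  2 to go: {1,2} 1  {2,5} 2  {2,7} 2  {5,7} 2  {6,7} 1
  3 to go: {1,2,5} 3  {1,2,7} 3  {2,5,7} 6  {2,6,7} 3  {4,6,7} 1  {5,6,7} 3
  4 to go: {1,2,5,7} 12  {1,2,6,7} 6  {2,4,6,7} 4  {2,5,6,7} 12  {3,4,6,7} 1  {4,5,6,7} 4
  5 to go: {0,3,4,6,7} 1  {1,2,4,6,7} 10  {1,2,5,6,7} 30  {2,3,4,6,7} 5  {2,4,5,6,7} 20  {3,4,5,6,7} 5
  6 to go: {0,2,3,4,6,7} 6  {0,3,4,5,6,7} 6  {1,2,3,4,6,7} 15  {1,2,4,5,6,7} 60  {2,3,4,5,6,7} 30
  if 0:d drops first: 105 orders
  if 1:a drops first: 42 orders
  if 5:c drops first: 21 orders
heap linearizations: 168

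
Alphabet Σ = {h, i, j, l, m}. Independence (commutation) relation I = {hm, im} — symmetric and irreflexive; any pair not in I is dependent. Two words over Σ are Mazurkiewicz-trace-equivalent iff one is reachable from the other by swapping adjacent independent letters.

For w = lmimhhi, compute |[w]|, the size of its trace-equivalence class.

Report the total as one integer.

piece 0:l — minimal
piece 1:m rests on {0:l}
piece 2:i rests on {0:l}
piece 3:m rests on {1:m}
piece 4:h rests on {2:i}
piece 5:h rests on {4:h}
piece 6:i rests on {5:h}
minimal pieces: {0:l}
ways to finish when only these pieces remain (= sum over removing one remaining piece with nothing left below it):
  1 left: {3}→1  {6}→1
  2 left: {1,3}→1  {3,6}→2  {5,6}→1
  3 left: {1,3,6}→3  {3,5,6}→3  {4,5,6}→1
  4 left: {1,3,5,6}→6  {2,4,5,6}→1  {3,4,5,6}→4
  5 left: {1,3,4,5,6}→10  {2,3,4,5,6}→5
  placing 0:l first → 15 extensions

15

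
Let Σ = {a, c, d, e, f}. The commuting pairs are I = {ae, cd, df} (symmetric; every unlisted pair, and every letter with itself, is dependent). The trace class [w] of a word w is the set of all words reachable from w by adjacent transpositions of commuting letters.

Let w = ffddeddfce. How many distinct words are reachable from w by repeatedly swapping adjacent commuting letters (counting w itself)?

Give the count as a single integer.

36

#0=f has no predecessor
#1=f depends on [0:f]
#2=d has no predecessor
#3=d depends on [2:d]
#4=e depends on [1:f, 3:d]
#5=d depends on [4:e]
#6=d depends on [5:d]
#7=f depends on [4:e]
#8=c depends on [7:f]
#9=e depends on [6:d, 8:c]
sources: [0:f, 2:d]
N(rest) = Σ N(rest − s) over sources s of rest; N(one piece) = 1:
  size 1 → [9]=1
  size 2 → [6,9]=1  [8,9]=1
  size 3 → [5,6,9]=1  [6,8,9]=2  [7,8,9]=1
  size 4 → [5,6,8,9]=3  [6,7,8,9]=3
  size 5 → [5,6,7,8,9]=6
  size 6 → [4,5,6,7,8,9]=6
  size 7 → [1,4,5,6,7,8,9]=6  [3,4,5,6,7,8,9]=6
  size 8 → [0,1,4,5,6,7,8,9]=6  [1,3,4,5,6,7,8,9]=12  [2,3,4,5,6,7,8,9]=6
  first=0(f) contributes 18
  first=2(d) contributes 18
|[w]| = 36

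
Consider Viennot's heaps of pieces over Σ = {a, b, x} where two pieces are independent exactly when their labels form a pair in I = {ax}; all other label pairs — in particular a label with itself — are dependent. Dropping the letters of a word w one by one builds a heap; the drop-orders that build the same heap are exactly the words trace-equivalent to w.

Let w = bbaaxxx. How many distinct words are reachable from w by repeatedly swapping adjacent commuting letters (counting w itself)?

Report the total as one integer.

piece 0:b — minimal
piece 1:b rests on {0:b}
piece 2:a rests on {1:b}
piece 3:a rests on {2:a}
piece 4:x rests on {1:b}
piece 5:x rests on {4:x}
piece 6:x rests on {5:x}
minimal pieces: {0:b}
ways to finish when only these pieces remain (= sum over removing one remaining piece with nothing left below it):
  1 left: {3}→1  {6}→1
  2 left: {2,3}→1  {3,6}→2  {5,6}→1
  3 left: {2,3,6}→3  {3,5,6}→3  {4,5,6}→1
  4 left: {2,3,5,6}→6  {3,4,5,6}→4
  5 left: {2,3,4,5,6}→10
  placing 0:b first → 10 extensions

10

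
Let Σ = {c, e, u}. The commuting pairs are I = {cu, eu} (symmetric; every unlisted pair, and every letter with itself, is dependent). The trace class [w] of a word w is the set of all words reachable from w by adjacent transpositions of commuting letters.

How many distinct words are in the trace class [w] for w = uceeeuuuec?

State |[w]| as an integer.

210

#0=u has no predecessor
#1=c has no predecessor
#2=e depends on [1:c]
#3=e depends on [2:e]
#4=e depends on [3:e]
#5=u depends on [0:u]
#6=u depends on [5:u]
#7=u depends on [6:u]
#8=e depends on [4:e]
#9=c depends on [8:e]
sources: [0:u, 1:c]
N(rest) = Σ N(rest − s) over sources s of rest; N(one piece) = 1:
  size 1 → [7]=1  [9]=1
  size 2 → [6,7]=1  [7,9]=2  [8,9]=1
  size 3 → [4,8,9]=1  [5,6,7]=1  [6,7,9]=3  [7,8,9]=3
  size 4 → [0,5,6,7]=1  [3,4,8,9]=1  [4,7,8,9]=4  [5,6,7,9]=4  [6,7,8,9]=6
  size 5 → [0,5,6,7,9]=5  [2,3,4,8,9]=1  [3,4,7,8,9]=5  [4,6,7,8,9]=10  [5,6,7,8,9]=10
  size 6 → [0,5,6,7,8,9]=15  [1,2,3,4,8,9]=1  [2,3,4,7,8,9]=6  [3,4,6,7,8,9]=15  [4,5,6,7,8,9]=20
  size 7 → [0,4,5,6,7,8,9]=35  [1,2,3,4,7,8,9]=7  [2,3,4,6,7,8,9]=21  [3,4,5,6,7,8,9]=35
  size 8 → [0,3,4,5,6,7,8,9]=70  [1,2,3,4,6,7,8,9]=28  [2,3,4,5,6,7,8,9]=56
  first=0(u) contributes 84
  first=1(c) contributes 126
|[w]| = 210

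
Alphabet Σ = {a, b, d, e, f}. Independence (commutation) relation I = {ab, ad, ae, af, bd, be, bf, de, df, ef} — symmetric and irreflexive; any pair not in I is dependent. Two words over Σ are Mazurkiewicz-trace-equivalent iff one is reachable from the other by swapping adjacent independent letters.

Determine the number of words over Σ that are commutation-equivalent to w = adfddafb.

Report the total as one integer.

1680

#0=a has no predecessor
#1=d has no predecessor
#2=f has no predecessor
#3=d depends on [1:d]
#4=d depends on [3:d]
#5=a depends on [0:a]
#6=f depends on [2:f]
#7=b has no predecessor
sources: [0:a, 1:d, 2:f, 7:b]
N(rest) = Σ N(rest − s) over sources s of rest; N(one piece) = 1:
  size 1 → [4]=1  [5]=1  [6]=1  [7]=1
  size 2 → [0,5]=1  [2,6]=1  [3,4]=1  [4,5]=2  [4,6]=2  [4,7]=2  [5,6]=2  [5,7]=2  [6,7]=2
  size 3 → [0,4,5]=3  [0,5,6]=3  [0,5,7]=3  [1,3,4]=1  [2,4,6]=3  [2,5,6]=3  [2,6,7]=3  [3,4,5]=3  [3,4,6]=3  [3,4,7]=3  [4,5,6]=6  [4,5,7]=6  [4,6,7]=6  [5,6,7]=6
  size 4 → [0,2,5,6]=6  [0,3,4,5]=6  [0,4,5,6]=12  [0,4,5,7]=12  [0,5,6,7]=12  [1,3,4,5]=4  [1,3,4,6]=4  [1,3,4,7]=4  [2,3,4,6]=6  [2,4,5,6]=12  [2,4,6,7]=12  [2,5,6,7]=12  [3,4,5,6]=12  [3,4,5,7]=12  [3,4,6,7]=12  [4,5,6,7]=24
  size 5 → [0,1,3,4,5]=10  [0,2,4,5,6]=30  [0,2,5,6,7]=30  [0,3,4,5,6]=30  [0,3,4,5,7]=30  [0,4,5,6,7]=60  [1,2,3,4,6]=10  [1,3,4,5,6]=20  [1,3,4,5,7]=20  [1,3,4,6,7]=20  [2,3,4,5,6]=30  [2,3,4,6,7]=30  [2,4,5,6,7]=60  [3,4,5,6,7]=60
  size 6 → [0,1,3,4,5,6]=60  [0,1,3,4,5,7]=60  [0,2,3,4,5,6]=90  [0,2,4,5,6,7]=180  [0,3,4,5,6,7]=180  [1,2,3,4,5,6]=60  [1,2,3,4,6,7]=60  [1,3,4,5,6,7]=120  [2,3,4,5,6,7]=180
  first=0(a) contributes 420
  first=1(d) contributes 630
  first=2(f) contributes 420
  first=7(b) contributes 210
|[w]| = 1680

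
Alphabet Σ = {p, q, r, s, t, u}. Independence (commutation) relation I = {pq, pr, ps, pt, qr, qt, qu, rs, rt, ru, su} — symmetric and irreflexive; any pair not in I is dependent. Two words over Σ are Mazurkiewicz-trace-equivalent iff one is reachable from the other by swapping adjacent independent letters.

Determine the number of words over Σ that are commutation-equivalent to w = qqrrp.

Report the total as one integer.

piece 0:q — minimal
piece 1:q rests on {0:q}
piece 2:r — minimal
piece 3:r rests on {2:r}
piece 4:p — minimal
minimal pieces: {0:q, 2:r, 4:p}
ways to finish when only these pieces remain (= sum over removing one remaining piece with nothing left below it):
  1 left: {1}→1  {3}→1  {4}→1
  2 left: {0,1}→1  {1,3}→2  {1,4}→2  {2,3}→1  {3,4}→2
  3 left: {0,1,3}→3  {0,1,4}→3  {1,2,3}→3  {1,3,4}→6  {2,3,4}→3
  placing 0:q first → 12 extensions
  placing 2:r first → 12 extensions
  placing 4:p first → 6 extensions
total linear extensions = 30

30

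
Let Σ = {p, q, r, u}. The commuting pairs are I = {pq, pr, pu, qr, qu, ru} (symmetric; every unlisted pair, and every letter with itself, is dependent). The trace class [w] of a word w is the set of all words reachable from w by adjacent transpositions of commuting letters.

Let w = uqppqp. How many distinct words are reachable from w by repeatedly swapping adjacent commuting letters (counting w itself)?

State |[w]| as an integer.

#0=u has no predecessor
#1=q has no predecessor
#2=p has no predecessor
#3=p depends on [2:p]
#4=q depends on [1:q]
#5=p depends on [3:p]
sources: [0:u, 1:q, 2:p]
N(rest) = Σ N(rest − s) over sources s of rest; N(one piece) = 1:
  size 1 → [0]=1  [4]=1  [5]=1
  size 2 → [0,4]=2  [0,5]=2  [1,4]=1  [3,5]=1  [4,5]=2
  size 3 → [0,1,4]=3  [0,3,5]=3  [0,4,5]=6  [1,4,5]=3  [2,3,5]=1  [3,4,5]=3
  size 4 → [0,1,4,5]=12  [0,2,3,5]=4  [0,3,4,5]=12  [1,3,4,5]=6  [2,3,4,5]=4
  first=0(u) contributes 10
  first=1(q) contributes 20
  first=2(p) contributes 30
|[w]| = 60

60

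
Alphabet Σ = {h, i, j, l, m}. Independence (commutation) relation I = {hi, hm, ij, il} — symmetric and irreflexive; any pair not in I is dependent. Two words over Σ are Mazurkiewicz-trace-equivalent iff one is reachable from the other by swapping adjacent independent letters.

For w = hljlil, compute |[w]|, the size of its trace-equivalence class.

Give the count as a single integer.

0(h) covers ∅
1(l) covers 0:h
2(j) covers 1:l
3(l) covers 2:j
4(i) covers ∅
5(l) covers 3:l
floor of heap: 0:h, 4:i
completions by unplaced set U, small U first (add the entries for U minus each lowest piece of U):
  |U|=1: {4}:1  {5}:1
  |U|=2: {3,5}:1  {4,5}:2
  |U|=3: {2,3,5}:1  {3,4,5}:3
  |U|=4: {1,2,3,5}:1  {2,3,4,5}:4
  start at 0(h): 5
  start at 4(i): 1
sum over floor = 6

6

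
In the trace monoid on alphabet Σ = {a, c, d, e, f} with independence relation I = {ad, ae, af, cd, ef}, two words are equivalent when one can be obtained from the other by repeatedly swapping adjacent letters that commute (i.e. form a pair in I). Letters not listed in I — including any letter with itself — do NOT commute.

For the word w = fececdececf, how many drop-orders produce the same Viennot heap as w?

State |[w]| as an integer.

piece 0:f — minimal
piece 1:e — minimal
piece 2:c rests on {0:f, 1:e}
piece 3:e rests on {2:c}
piece 4:c rests on {3:e}
piece 5:d rests on {3:e}
piece 6:e rests on {4:c, 5:d}
piece 7:c rests on {6:e}
piece 8:e rests on {7:c}
piece 9:c rests on {8:e}
piece 10:f rests on {9:c}
minimal pieces: {0:f, 1:e}
ways to finish when only these pieces remain (= sum over removing one remaining piece with nothing left below it):
  1 left: {10}→1
  2 left: {9,10}→1
  3 left: {8,9,10}→1
  4 left: {7,8,9,10}→1
  5 left: {6,7,8,9,10}→1
  6 left: {4,6,7,8,9,10}→1  {5,6,7,8,9,10}→1
  7 left: {4,5,6,7,8,9,10}→2
  8 left: {3,4,5,6,7,8,9,10}→2
  9 left: {2,3,4,5,6,7,8,9,10}→2
  placing 0:f first → 2 extensions
  placing 1:e first → 2 extensions
total linear extensions = 4

4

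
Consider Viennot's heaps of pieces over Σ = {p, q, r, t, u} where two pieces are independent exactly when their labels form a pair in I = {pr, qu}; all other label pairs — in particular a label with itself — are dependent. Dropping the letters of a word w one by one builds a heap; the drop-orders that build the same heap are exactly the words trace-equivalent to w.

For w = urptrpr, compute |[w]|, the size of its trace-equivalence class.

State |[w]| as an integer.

piece 0:u — minimal
piece 1:r rests on {0:u}
piece 2:p rests on {0:u}
piece 3:t rests on {1:r, 2:p}
piece 4:r rests on {3:t}
piece 5:p rests on {3:t}
piece 6:r rests on {4:r}
minimal pieces: {0:u}
ways to finish when only these pieces remain (= sum over removing one remaining piece with nothing left below it):
  1 left: {5}→1  {6}→1
  2 left: {4,6}→1  {5,6}→2
  3 left: {4,5,6}→3
  4 left: {3,4,5,6}→3
  5 left: {1,3,4,5,6}→3  {2,3,4,5,6}→3
  placing 0:u first → 6 extensions

6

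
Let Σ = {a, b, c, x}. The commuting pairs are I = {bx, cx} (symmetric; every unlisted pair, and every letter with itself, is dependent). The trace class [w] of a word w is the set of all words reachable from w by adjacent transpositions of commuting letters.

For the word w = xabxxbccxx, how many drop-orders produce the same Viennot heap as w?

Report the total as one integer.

piece 0:x — minimal
piece 1:a rests on {0:x}
piece 2:b rests on {1:a}
piece 3:x rests on {1:a}
piece 4:x rests on {3:x}
piece 5:b rests on {2:b}
piece 6:c rests on {5:b}
piece 7:c rests on {6:c}
piece 8:x rests on {4:x}
piece 9:x rests on {8:x}
minimal pieces: {0:x}
ways to finish when only these pieces remain (= sum over removing one remaining piece with nothing left below it):
  1 left: {7}→1  {9}→1
  2 left: {6,7}→1  {7,9}→2  {8,9}→1
  3 left: {4,8,9}→1  {5,6,7}→1  {6,7,9}→3  {7,8,9}→3
  4 left: {2,5,6,7}→1  {3,4,8,9}→1  {4,7,8,9}→4  {5,6,7,9}→4  {6,7,8,9}→6
  5 left: {2,5,6,7,9}→5  {3,4,7,8,9}→5  {4,6,7,8,9}→10  {5,6,7,8,9}→10
  6 left: {2,5,6,7,8,9}→15  {3,4,6,7,8,9}→15  {4,5,6,7,8,9}→20
  7 left: {2,4,5,6,7,8,9}→35  {3,4,5,6,7,8,9}→35
  8 left: {2,3,4,5,6,7,8,9}→70
  placing 0:x first → 70 extensions

70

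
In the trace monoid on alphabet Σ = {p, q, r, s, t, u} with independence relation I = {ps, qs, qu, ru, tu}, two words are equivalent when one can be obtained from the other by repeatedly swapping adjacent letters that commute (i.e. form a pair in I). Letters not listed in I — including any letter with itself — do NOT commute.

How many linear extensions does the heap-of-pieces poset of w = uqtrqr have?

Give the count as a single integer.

6

#0=u has no predecessor
#1=q has no predecessor
#2=t depends on [1:q]
#3=r depends on [2:t]
#4=q depends on [3:r]
#5=r depends on [4:q]
sources: [0:u, 1:q]
N(rest) = Σ N(rest − s) over sources s of rest; N(one piece) = 1:
  size 1 → [0]=1  [5]=1
  size 2 → [0,5]=2  [4,5]=1
  size 3 → [0,4,5]=3  [3,4,5]=1
  size 4 → [0,3,4,5]=4  [2,3,4,5]=1
  first=0(u) contributes 1
  first=1(q) contributes 5
|[w]| = 6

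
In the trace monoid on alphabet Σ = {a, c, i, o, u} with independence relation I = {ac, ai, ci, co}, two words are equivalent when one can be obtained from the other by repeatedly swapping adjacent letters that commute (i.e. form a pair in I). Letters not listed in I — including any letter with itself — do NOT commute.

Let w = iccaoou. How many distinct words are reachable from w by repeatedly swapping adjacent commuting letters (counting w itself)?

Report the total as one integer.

drop 0:i onto floor
drop 1:c onto floor
drop 2:c onto {1:c}
drop 3:a onto floor
drop 4:o onto {0:i, 3:a}
drop 5:o onto {4:o}
drop 6:u onto {2:c, 5:o}
ground layer = {0:i, 1:c, 3:a}
drop-orders for the pieces not yet dropped (sum over which currently-grounded one goes next):
  1 to go: {6} 1
  2 to go: {2,6} 1  {5,6} 1
  3 to go: {1,2,6} 1  {2,5,6} 2  {4,5,6} 1
  4 to go: {0,4,5,6} 1  {1,2,5,6} 3  {2,4,5,6} 3  {3,4,5,6} 1
  5 to go: {0,2,4,5,6} 4  {0,3,4,5,6} 2  {1,2,4,5,6} 6  {2,3,4,5,6} 4
  if 0:i drops first: 10 orders
  if 1:c drops first: 10 orders
  if 3:a drops first: 10 orders
heap linearizations: 30

30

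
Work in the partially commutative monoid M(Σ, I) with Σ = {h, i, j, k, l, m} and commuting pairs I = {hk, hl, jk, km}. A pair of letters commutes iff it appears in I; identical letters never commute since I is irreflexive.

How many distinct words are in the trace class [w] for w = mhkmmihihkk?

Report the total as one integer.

piece 0:m — minimal
piece 1:h rests on {0:m}
piece 2:k — minimal
piece 3:m rests on {1:h}
piece 4:m rests on {3:m}
piece 5:i rests on {2:k, 4:m}
piece 6:h rests on {5:i}
piece 7:i rests on {6:h}
piece 8:h rests on {7:i}
piece 9:k rests on {7:i}
piece 10:k rests on {9:k}
minimal pieces: {0:m, 2:k}
ways to finish when only these pieces remain (= sum over removing one remaining piece with nothing left below it):
  1 left: {8}→1  {10}→1
  2 left: {8,10}→2  {9,10}→1
  3 left: {8,9,10}→3
  4 left: {7,8,9,10}→3
  5 left: {6,7,8,9,10}→3
  6 left: {5,6,7,8,9,10}→3
  7 left: {2,5,6,7,8,9,10}→3  {4,5,6,7,8,9,10}→3
  8 left: {2,4,5,6,7,8,9,10}→6  {3,4,5,6,7,8,9,10}→3
  9 left: {1,3,4,5,6,7,8,9,10}→3  {2,3,4,5,6,7,8,9,10}→9
  placing 0:m first → 12 extensions
  placing 2:k first → 3 extensions
total linear extensions = 15

15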